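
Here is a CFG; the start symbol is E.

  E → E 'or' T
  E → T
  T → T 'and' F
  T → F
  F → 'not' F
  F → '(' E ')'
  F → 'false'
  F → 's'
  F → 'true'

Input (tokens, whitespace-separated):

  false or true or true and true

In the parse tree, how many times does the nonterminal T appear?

4

[E [E [E [T [F false]]] or [T [F true]]] or [T [T [F true]] and [F true]]]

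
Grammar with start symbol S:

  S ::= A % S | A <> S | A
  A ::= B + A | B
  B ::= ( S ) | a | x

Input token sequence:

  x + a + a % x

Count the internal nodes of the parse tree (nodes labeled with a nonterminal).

10

[S [A [B x] + [A [B a] + [A [B a]]]] % [S [A [B x]]]]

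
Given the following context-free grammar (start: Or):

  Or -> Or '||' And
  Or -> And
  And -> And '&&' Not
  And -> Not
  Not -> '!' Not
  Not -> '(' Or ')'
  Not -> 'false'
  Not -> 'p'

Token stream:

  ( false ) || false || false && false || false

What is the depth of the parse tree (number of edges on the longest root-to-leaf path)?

[Or [Or [Or [Or [And [Not ( [Or [And [Not false]]] )]]] || [And [Not false]]] || [And [And [Not false]] && [Not false]]] || [And [Not false]]]

9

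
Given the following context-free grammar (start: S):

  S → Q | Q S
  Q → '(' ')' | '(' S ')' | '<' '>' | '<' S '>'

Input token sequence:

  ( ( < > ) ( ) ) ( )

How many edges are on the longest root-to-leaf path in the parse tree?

[S [Q ( [S [Q ( [S [Q < >]] )] [S [Q ( )]]] )] [S [Q ( )]]]

6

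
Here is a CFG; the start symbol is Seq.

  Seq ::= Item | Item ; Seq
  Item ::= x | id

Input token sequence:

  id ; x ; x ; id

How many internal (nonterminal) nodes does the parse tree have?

8

[Seq [Item id] ; [Seq [Item x] ; [Seq [Item x] ; [Seq [Item id]]]]]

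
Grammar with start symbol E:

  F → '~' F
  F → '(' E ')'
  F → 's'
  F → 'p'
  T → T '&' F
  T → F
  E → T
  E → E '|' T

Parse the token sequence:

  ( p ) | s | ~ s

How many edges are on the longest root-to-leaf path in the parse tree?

8

[E [E [E [T [F ( [E [T [F p]]] )]]] | [T [F s]]] | [T [F ~ [F s]]]]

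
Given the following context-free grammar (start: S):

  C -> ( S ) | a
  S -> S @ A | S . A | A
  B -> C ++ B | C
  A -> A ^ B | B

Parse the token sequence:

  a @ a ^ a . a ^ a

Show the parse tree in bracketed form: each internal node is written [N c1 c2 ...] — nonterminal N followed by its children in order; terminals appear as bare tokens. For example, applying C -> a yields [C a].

S
S . A
S @ A . A
A @ A . A
B @ A . A
C @ A . A
a @ A . A
a @ A ^ B . A
a @ B ^ B . A
a @ C ^ B . A
a @ a ^ B . A
a @ a ^ C . A
a @ a ^ a . A
a @ a ^ a . A ^ B
a @ a ^ a . B ^ B
a @ a ^ a . C ^ B
a @ a ^ a . a ^ B
a @ a ^ a . a ^ C
a @ a ^ a . a ^ a

[S [S [S [A [B [C a]]]] @ [A [A [B [C a]]] ^ [B [C a]]]] . [A [A [B [C a]]] ^ [B [C a]]]]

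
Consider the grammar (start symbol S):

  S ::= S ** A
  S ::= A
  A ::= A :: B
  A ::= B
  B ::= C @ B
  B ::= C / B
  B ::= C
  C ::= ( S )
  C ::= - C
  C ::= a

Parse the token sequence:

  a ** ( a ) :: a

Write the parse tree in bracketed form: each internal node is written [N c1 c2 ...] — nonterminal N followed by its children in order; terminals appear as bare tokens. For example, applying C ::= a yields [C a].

S
S ** A
A ** A
B ** A
C ** A
a ** A
a ** A :: B
a ** B :: B
a ** C :: B
a ** ( S ) :: B
a ** ( A ) :: B
a ** ( B ) :: B
a ** ( C ) :: B
a ** ( a ) :: B
a ** ( a ) :: C
a ** ( a ) :: a

[S [S [A [B [C a]]]] ** [A [A [B [C ( [S [A [B [C a]]]] )]]] :: [B [C a]]]]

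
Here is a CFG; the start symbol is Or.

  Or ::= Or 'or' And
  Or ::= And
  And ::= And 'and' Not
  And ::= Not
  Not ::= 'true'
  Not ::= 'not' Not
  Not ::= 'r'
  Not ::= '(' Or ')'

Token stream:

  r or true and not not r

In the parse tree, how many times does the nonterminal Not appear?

[Or [Or [And [Not r]]] or [And [And [Not true]] and [Not not [Not not [Not r]]]]]

5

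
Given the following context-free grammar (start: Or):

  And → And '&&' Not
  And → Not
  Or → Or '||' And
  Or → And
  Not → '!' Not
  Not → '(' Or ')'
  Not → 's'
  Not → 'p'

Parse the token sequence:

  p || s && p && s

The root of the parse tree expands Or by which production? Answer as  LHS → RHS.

[Or [Or [And [Not p]]] || [And [And [And [Not s]] && [Not p]] && [Not s]]]

Or → Or '||' And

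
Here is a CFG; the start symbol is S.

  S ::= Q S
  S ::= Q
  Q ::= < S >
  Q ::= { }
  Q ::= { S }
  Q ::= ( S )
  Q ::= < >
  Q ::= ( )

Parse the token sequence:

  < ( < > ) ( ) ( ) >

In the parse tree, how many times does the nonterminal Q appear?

5

[S [Q < [S [Q ( [S [Q < >]] )] [S [Q ( )] [S [Q ( )]]]] >]]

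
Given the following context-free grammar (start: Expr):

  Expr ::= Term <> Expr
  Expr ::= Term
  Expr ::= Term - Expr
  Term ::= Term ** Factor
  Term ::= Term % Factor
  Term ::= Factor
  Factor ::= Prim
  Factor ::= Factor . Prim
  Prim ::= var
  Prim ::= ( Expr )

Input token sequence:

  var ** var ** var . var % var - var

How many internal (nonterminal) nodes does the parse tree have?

[Expr [Term [Term [Term [Term [Factor [Prim var]]] ** [Factor [Prim var]]] ** [Factor [Factor [Prim var]] . [Prim var]]] % [Factor [Prim var]]] - [Expr [Term [Factor [Prim var]]]]]

19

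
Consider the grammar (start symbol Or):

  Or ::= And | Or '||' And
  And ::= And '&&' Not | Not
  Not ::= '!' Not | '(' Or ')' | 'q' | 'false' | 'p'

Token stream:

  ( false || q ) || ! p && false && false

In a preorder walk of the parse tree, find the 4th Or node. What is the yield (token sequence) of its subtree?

[Or [Or [And [Not ( [Or [Or [And [Not false]]] || [And [Not q]]] )]]] || [And [And [And [Not ! [Not p]]] && [Not false]] && [Not false]]]

false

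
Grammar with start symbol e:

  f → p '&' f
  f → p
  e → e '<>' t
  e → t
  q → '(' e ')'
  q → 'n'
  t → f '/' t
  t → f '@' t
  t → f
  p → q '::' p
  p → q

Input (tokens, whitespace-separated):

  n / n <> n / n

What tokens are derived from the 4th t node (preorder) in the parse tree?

n

[e [e [t [f [p [q n]]] / [t [f [p [q n]]]]]] <> [t [f [p [q n]]] / [t [f [p [q n]]]]]]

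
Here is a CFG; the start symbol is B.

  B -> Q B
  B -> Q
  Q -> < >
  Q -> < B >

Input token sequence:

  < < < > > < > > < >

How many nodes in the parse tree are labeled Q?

[B [Q < [B [Q < [B [Q < >]] >] [B [Q < >]]] >] [B [Q < >]]]

5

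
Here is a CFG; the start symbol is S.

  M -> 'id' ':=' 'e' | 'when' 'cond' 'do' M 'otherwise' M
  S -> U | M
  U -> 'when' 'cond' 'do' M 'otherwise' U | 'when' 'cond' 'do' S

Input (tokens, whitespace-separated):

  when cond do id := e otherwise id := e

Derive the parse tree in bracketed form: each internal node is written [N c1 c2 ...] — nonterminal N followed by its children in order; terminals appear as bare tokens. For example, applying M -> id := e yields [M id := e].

S
M
when cond do M otherwise M
when cond do id := e otherwise M
when cond do id := e otherwise id := e

[S [M when cond do [M id := e] otherwise [M id := e]]]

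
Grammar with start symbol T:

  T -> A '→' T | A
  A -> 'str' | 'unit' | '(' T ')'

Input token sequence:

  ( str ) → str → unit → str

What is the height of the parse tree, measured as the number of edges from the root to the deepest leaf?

[T [A ( [T [A str]] )] → [T [A str] → [T [A unit] → [T [A str]]]]]

5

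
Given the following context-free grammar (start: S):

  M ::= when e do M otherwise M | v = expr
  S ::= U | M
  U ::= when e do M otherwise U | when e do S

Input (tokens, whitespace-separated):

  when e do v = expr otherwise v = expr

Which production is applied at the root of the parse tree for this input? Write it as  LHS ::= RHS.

S ::= M

[S [M when e do [M v = expr] otherwise [M v = expr]]]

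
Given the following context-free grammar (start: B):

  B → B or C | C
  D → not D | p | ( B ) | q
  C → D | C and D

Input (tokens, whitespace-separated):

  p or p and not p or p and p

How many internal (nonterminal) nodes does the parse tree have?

[B [B [B [C [D p]]] or [C [C [D p]] and [D not [D p]]]] or [C [C [D p]] and [D p]]]

14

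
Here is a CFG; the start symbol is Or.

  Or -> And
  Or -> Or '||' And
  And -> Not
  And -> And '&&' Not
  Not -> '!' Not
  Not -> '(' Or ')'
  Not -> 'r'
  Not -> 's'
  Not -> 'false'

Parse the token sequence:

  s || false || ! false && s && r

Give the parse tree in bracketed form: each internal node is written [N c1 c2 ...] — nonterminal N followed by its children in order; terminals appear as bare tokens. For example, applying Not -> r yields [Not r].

Or
Or || And
Or || And || And
And || And || And
Not || And || And
s || And || And
s || Not || And
s || false || And
s || false || And && Not
s || false || And && Not && Not
s || false || Not && Not && Not
s || false || ! Not && Not && Not
s || false || ! false && Not && Not
s || false || ! false && s && Not
s || false || ! false && s && r

[Or [Or [Or [And [Not s]]] || [And [Not false]]] || [And [And [And [Not ! [Not false]]] && [Not s]] && [Not r]]]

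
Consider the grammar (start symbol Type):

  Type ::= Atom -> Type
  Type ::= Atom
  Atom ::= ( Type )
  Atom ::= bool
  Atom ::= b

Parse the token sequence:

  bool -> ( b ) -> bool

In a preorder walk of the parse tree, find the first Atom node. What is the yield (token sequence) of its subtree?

bool

[Type [Atom bool] -> [Type [Atom ( [Type [Atom b]] )] -> [Type [Atom bool]]]]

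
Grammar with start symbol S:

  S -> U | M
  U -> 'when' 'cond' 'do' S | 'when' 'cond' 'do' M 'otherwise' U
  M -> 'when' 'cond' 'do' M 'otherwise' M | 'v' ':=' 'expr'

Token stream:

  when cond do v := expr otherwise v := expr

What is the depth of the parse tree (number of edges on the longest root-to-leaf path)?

3

[S [M when cond do [M v := expr] otherwise [M v := expr]]]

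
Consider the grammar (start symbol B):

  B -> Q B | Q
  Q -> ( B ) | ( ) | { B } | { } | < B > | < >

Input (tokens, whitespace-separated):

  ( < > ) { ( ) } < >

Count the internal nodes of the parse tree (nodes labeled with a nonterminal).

[B [Q ( [B [Q < >]] )] [B [Q { [B [Q ( )]] }] [B [Q < >]]]]

10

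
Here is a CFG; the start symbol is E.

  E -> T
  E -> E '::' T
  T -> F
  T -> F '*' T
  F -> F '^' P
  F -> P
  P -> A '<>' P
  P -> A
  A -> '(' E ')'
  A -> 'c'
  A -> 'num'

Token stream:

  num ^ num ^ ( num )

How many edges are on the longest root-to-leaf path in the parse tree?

[E [T [F [F [F [P [A num]]] ^ [P [A num]]] ^ [P [A ( [E [T [F [P [A num]]]]] )]]]]]

10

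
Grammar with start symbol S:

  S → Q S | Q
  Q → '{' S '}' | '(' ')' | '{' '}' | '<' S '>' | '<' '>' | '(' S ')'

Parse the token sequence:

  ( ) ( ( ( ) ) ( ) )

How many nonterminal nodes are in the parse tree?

10

[S [Q ( )] [S [Q ( [S [Q ( [S [Q ( )]] )] [S [Q ( )]]] )]]]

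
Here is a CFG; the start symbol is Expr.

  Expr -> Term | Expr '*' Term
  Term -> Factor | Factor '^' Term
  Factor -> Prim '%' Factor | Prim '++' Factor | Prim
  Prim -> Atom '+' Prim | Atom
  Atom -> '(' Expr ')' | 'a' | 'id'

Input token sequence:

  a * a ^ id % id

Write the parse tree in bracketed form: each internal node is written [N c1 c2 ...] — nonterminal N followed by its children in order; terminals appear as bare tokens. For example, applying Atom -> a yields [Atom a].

[Expr [Expr [Term [Factor [Prim [Atom a]]]]] * [Term [Factor [Prim [Atom a]]] ^ [Term [Factor [Prim [Atom id]] % [Factor [Prim [Atom id]]]]]]]

Expr
Expr * Term
Term * Term
Factor * Term
Prim * Term
Atom * Term
a * Term
a * Factor ^ Term
a * Prim ^ Term
a * Atom ^ Term
a * a ^ Term
a * a ^ Factor
a * a ^ Prim % Factor
a * a ^ Atom % Factor
a * a ^ id % Factor
a * a ^ id % Prim
a * a ^ id % Atom
a * a ^ id % id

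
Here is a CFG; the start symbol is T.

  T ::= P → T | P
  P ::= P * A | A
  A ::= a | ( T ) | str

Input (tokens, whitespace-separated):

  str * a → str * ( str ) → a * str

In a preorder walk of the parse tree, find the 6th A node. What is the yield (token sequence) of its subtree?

a

[T [P [P [A str]] * [A a]] → [T [P [P [A str]] * [A ( [T [P [A str]]] )]] → [T [P [P [A a]] * [A str]]]]]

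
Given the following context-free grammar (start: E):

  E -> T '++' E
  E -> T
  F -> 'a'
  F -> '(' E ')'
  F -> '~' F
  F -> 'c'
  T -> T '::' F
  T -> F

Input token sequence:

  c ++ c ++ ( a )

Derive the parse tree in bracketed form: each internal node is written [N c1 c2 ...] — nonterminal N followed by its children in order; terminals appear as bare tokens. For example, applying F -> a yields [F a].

E
T ++ E
F ++ E
c ++ E
c ++ T ++ E
c ++ F ++ E
c ++ c ++ E
c ++ c ++ T
c ++ c ++ F
c ++ c ++ ( E )
c ++ c ++ ( T )
c ++ c ++ ( F )
c ++ c ++ ( a )

[E [T [F c]] ++ [E [T [F c]] ++ [E [T [F ( [E [T [F a]]] )]]]]]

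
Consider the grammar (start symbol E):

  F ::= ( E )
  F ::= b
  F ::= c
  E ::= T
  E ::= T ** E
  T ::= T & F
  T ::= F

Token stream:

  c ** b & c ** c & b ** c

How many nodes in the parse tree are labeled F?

6

[E [T [F c]] ** [E [T [T [F b]] & [F c]] ** [E [T [T [F c]] & [F b]] ** [E [T [F c]]]]]]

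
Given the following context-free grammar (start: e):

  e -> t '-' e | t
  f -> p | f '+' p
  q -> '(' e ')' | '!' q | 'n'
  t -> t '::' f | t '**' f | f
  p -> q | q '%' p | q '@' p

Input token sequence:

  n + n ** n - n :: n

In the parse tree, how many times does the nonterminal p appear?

[e [t [t [f [f [p [q n]]] + [p [q n]]]] ** [f [p [q n]]]] - [e [t [t [f [p [q n]]]] :: [f [p [q n]]]]]]

5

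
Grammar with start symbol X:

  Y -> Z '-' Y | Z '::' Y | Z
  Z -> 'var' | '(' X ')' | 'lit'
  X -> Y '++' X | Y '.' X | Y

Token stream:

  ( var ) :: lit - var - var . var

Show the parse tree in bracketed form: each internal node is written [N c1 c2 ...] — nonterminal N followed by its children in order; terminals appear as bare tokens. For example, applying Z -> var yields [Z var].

[X [Y [Z ( [X [Y [Z var]]] )] :: [Y [Z lit] - [Y [Z var] - [Y [Z var]]]]] . [X [Y [Z var]]]]

X
Y . X
Z :: Y . X
( X ) :: Y . X
( Y ) :: Y . X
( Z ) :: Y . X
( var ) :: Y . X
( var ) :: Z - Y . X
( var ) :: lit - Y . X
( var ) :: lit - Z - Y . X
( var ) :: lit - var - Y . X
( var ) :: lit - var - Z . X
( var ) :: lit - var - var . X
( var ) :: lit - var - var . Y
( var ) :: lit - var - var . Z
( var ) :: lit - var - var . var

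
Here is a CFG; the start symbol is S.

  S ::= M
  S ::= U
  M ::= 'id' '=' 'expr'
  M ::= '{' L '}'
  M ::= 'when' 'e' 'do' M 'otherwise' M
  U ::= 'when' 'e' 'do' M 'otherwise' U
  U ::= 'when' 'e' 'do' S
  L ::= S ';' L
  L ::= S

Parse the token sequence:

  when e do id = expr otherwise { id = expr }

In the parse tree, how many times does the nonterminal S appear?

[S [M when e do [M id = expr] otherwise [M { [L [S [M id = expr]]] }]]]

2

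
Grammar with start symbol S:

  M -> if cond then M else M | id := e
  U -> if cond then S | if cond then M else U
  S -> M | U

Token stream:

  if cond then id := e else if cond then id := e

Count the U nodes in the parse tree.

[S [U if cond then [M id := e] else [U if cond then [S [M id := e]]]]]

2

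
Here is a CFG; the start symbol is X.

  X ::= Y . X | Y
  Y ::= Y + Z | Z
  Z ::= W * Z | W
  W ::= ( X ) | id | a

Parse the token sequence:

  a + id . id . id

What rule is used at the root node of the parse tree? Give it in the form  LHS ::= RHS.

X ::= Y . X

[X [Y [Y [Z [W a]]] + [Z [W id]]] . [X [Y [Z [W id]]] . [X [Y [Z [W id]]]]]]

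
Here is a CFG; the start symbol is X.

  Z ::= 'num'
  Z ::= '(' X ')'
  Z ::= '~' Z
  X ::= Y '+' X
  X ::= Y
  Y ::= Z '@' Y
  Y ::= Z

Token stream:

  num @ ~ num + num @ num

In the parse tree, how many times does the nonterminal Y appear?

4

[X [Y [Z num] @ [Y [Z ~ [Z num]]]] + [X [Y [Z num] @ [Y [Z num]]]]]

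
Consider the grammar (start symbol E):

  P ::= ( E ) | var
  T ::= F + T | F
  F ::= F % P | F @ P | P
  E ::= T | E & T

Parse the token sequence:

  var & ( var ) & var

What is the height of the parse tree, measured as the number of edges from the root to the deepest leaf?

9

[E [E [E [T [F [P var]]]] & [T [F [P ( [E [T [F [P var]]]] )]]]] & [T [F [P var]]]]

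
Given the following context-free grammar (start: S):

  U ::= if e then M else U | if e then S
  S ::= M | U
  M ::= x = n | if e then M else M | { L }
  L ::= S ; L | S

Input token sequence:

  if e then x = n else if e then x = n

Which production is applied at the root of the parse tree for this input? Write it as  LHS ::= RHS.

[S [U if e then [M x = n] else [U if e then [S [M x = n]]]]]

S ::= U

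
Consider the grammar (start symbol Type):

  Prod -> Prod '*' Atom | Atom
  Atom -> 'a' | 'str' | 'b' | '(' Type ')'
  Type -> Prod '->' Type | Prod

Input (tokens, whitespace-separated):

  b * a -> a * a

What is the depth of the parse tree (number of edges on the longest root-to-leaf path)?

[Type [Prod [Prod [Atom b]] * [Atom a]] -> [Type [Prod [Prod [Atom a]] * [Atom a]]]]

5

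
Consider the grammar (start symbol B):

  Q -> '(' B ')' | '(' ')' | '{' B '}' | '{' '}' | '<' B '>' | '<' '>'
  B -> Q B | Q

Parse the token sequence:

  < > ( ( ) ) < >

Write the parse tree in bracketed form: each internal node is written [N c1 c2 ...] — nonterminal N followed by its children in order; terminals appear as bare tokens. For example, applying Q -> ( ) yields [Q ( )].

[B [Q < >] [B [Q ( [B [Q ( )]] )] [B [Q < >]]]]

B
Q B
< > B
< > Q B
< > ( B ) B
< > ( Q ) B
< > ( ( ) ) B
< > ( ( ) ) Q
< > ( ( ) ) < >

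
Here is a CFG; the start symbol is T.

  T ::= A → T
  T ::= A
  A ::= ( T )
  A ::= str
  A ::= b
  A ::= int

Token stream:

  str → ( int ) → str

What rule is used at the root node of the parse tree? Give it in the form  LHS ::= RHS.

T ::= A → T

[T [A str] → [T [A ( [T [A int]] )] → [T [A str]]]]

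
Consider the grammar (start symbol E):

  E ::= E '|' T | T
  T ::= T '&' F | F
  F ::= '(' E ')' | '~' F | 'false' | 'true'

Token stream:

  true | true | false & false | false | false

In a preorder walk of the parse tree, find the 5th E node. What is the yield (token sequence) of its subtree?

[E [E [E [E [E [T [F true]]] | [T [F true]]] | [T [T [F false]] & [F false]]] | [T [F false]]] | [T [F false]]]

true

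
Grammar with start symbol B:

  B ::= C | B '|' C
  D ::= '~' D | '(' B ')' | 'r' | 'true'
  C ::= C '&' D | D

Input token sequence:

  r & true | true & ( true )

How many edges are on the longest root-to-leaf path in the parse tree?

[B [B [C [C [D r]] & [D true]]] | [C [C [D true]] & [D ( [B [C [D true]]] )]]]

6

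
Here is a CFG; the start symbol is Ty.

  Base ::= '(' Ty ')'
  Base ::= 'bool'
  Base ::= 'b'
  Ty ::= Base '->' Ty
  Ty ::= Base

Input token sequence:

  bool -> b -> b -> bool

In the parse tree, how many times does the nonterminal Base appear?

4

[Ty [Base bool] -> [Ty [Base b] -> [Ty [Base b] -> [Ty [Base bool]]]]]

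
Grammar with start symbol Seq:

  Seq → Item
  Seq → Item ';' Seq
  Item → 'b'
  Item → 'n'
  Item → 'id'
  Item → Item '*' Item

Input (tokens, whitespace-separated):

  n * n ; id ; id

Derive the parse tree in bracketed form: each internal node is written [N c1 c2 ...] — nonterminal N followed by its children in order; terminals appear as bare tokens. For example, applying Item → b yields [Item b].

Seq
Item ; Seq
Item * Item ; Seq
n * Item ; Seq
n * n ; Seq
n * n ; Item ; Seq
n * n ; id ; Seq
n * n ; id ; Item
n * n ; id ; id

[Seq [Item [Item n] * [Item n]] ; [Seq [Item id] ; [Seq [Item id]]]]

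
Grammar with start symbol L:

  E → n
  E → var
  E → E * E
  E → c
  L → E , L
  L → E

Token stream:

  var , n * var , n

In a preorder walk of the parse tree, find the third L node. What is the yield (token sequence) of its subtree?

n

[L [E var] , [L [E [E n] * [E var]] , [L [E n]]]]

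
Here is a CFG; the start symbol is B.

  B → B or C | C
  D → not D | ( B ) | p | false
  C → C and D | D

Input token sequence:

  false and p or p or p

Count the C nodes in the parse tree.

[B [B [B [C [C [D false]] and [D p]]] or [C [D p]]] or [C [D p]]]

4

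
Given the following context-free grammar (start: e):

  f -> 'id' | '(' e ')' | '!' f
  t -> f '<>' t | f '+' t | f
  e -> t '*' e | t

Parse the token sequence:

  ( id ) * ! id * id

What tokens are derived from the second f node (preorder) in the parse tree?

[e [t [f ( [e [t [f id]]] )]] * [e [t [f ! [f id]]] * [e [t [f id]]]]]

id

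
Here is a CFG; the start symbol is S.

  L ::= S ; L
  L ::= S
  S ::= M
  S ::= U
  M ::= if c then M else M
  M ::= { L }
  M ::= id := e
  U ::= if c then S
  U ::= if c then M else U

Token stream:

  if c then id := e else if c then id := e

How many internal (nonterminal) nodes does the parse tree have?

[S [U if c then [M id := e] else [U if c then [S [M id := e]]]]]

6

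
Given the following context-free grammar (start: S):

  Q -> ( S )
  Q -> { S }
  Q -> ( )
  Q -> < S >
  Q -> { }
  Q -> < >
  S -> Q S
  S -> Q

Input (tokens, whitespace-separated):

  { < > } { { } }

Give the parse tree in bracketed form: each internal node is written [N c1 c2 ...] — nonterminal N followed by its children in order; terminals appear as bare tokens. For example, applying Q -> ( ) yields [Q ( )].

[S [Q { [S [Q < >]] }] [S [Q { [S [Q { }]] }]]]

S
Q S
{ S } S
{ Q } S
{ < > } S
{ < > } Q
{ < > } { S }
{ < > } { Q }
{ < > } { { } }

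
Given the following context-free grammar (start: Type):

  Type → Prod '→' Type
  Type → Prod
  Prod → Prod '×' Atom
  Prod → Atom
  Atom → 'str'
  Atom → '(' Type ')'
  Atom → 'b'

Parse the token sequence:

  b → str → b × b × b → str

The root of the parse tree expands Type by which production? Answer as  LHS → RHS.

[Type [Prod [Atom b]] → [Type [Prod [Atom str]] → [Type [Prod [Prod [Prod [Atom b]] × [Atom b]] × [Atom b]] → [Type [Prod [Atom str]]]]]]

Type → Prod '→' Type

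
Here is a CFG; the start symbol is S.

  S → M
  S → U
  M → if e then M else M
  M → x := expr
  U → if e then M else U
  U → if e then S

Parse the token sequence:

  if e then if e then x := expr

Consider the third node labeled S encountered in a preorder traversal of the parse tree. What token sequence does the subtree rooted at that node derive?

[S [U if e then [S [U if e then [S [M x := expr]]]]]]

x := expr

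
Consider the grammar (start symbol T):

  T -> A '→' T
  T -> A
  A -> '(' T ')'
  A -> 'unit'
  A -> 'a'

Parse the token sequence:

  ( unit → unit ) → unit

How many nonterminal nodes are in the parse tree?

[T [A ( [T [A unit] → [T [A unit]]] )] → [T [A unit]]]

8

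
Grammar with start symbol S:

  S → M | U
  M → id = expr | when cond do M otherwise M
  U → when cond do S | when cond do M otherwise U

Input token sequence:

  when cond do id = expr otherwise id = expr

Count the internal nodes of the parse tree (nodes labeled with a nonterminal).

[S [M when cond do [M id = expr] otherwise [M id = expr]]]

4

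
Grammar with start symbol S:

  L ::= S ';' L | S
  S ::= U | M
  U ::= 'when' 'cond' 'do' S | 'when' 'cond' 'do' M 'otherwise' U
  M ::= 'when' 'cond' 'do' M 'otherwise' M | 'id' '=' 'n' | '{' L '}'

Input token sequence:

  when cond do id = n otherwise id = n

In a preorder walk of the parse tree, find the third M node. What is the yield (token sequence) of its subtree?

id = n

[S [M when cond do [M id = n] otherwise [M id = n]]]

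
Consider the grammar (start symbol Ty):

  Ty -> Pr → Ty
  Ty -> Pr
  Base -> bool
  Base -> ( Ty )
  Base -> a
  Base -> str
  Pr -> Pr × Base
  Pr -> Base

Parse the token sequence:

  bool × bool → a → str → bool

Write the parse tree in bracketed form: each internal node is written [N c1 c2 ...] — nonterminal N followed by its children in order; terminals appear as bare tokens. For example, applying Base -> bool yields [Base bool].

Ty
Pr → Ty
Pr × Base → Ty
Base × Base → Ty
bool × Base → Ty
bool × bool → Ty
bool × bool → Pr → Ty
bool × bool → Base → Ty
bool × bool → a → Ty
bool × bool → a → Pr → Ty
bool × bool → a → Base → Ty
bool × bool → a → str → Ty
bool × bool → a → str → Pr
bool × bool → a → str → Base
bool × bool → a → str → bool

[Ty [Pr [Pr [Base bool]] × [Base bool]] → [Ty [Pr [Base a]] → [Ty [Pr [Base str]] → [Ty [Pr [Base bool]]]]]]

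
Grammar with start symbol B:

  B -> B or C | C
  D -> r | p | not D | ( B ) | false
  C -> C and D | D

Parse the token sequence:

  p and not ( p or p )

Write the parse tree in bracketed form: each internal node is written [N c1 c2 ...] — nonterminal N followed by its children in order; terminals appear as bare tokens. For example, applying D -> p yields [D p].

[B [C [C [D p]] and [D not [D ( [B [B [C [D p]]] or [C [D p]]] )]]]]

B
C
C and D
D and D
p and D
p and not D
p and not ( B )
p and not ( B or C )
p and not ( C or C )
p and not ( D or C )
p and not ( p or C )
p and not ( p or D )
p and not ( p or p )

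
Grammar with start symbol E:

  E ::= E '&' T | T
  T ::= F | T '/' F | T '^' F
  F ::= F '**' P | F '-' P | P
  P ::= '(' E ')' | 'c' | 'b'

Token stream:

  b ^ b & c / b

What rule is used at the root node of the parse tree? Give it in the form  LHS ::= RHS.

E ::= E '&' T

[E [E [T [T [F [P b]]] ^ [F [P b]]]] & [T [T [F [P c]]] / [F [P b]]]]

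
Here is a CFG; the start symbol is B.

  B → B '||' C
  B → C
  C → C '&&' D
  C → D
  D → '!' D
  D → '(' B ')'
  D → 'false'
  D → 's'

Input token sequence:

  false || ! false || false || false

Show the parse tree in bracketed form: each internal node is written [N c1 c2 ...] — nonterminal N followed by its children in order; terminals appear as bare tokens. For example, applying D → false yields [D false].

B
B || C
B || C || C
B || C || C || C
C || C || C || C
D || C || C || C
false || C || C || C
false || D || C || C
false || ! D || C || C
false || ! false || C || C
false || ! false || D || C
false || ! false || false || C
false || ! false || false || D
false || ! false || false || false

[B [B [B [B [C [D false]]] || [C [D ! [D false]]]] || [C [D false]]] || [C [D false]]]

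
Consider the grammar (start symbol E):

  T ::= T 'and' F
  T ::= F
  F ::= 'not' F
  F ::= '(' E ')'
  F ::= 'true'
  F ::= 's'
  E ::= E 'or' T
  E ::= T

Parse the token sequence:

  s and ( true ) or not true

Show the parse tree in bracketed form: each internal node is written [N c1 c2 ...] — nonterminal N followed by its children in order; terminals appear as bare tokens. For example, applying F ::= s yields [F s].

[E [E [T [T [F s]] and [F ( [E [T [F true]]] )]]] or [T [F not [F true]]]]

E
E or T
T or T
T and F or T
F and F or T
s and F or T
s and ( E ) or T
s and ( T ) or T
s and ( F ) or T
s and ( true ) or T
s and ( true ) or F
s and ( true ) or not F
s and ( true ) or not true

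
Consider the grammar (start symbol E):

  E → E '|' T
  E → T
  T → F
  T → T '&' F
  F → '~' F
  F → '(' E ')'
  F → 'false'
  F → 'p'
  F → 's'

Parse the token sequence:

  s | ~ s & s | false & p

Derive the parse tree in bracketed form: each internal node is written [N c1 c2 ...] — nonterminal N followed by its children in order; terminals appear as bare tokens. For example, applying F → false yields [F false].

E
E | T
E | T | T
T | T | T
F | T | T
s | T | T
s | T & F | T
s | F & F | T
s | ~ F & F | T
s | ~ s & F | T
s | ~ s & s | T
s | ~ s & s | T & F
s | ~ s & s | F & F
s | ~ s & s | false & F
s | ~ s & s | false & p

[E [E [E [T [F s]]] | [T [T [F ~ [F s]]] & [F s]]] | [T [T [F false]] & [F p]]]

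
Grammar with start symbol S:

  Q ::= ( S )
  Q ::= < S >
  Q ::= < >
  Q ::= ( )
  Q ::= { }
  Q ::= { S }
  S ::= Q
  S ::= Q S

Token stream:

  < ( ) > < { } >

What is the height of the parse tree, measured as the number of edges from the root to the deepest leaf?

5

[S [Q < [S [Q ( )]] >] [S [Q < [S [Q { }]] >]]]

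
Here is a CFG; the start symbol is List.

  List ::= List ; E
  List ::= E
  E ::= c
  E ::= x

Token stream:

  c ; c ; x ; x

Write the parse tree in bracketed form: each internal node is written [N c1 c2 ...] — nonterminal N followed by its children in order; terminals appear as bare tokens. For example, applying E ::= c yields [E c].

[List [List [List [List [E c]] ; [E c]] ; [E x]] ; [E x]]

List
List ; E
List ; E ; E
List ; E ; E ; E
E ; E ; E ; E
c ; E ; E ; E
c ; c ; E ; E
c ; c ; x ; E
c ; c ; x ; x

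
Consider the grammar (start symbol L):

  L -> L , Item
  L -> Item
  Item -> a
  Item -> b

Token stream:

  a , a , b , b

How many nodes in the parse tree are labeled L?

4

[L [L [L [L [Item a]] , [Item a]] , [Item b]] , [Item b]]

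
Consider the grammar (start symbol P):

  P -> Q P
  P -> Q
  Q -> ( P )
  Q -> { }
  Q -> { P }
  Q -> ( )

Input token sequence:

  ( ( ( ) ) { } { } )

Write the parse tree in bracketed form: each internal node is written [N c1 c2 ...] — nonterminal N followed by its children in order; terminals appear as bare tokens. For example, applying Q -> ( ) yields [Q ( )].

[P [Q ( [P [Q ( [P [Q ( )]] )] [P [Q { }] [P [Q { }]]]] )]]

P
Q
( P )
( Q P )
( ( P ) P )
( ( Q ) P )
( ( ( ) ) P )
( ( ( ) ) Q P )
( ( ( ) ) { } P )
( ( ( ) ) { } Q )
( ( ( ) ) { } { } )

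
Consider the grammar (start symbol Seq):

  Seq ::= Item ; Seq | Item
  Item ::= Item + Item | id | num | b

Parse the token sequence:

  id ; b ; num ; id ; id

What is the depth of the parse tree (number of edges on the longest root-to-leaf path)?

6

[Seq [Item id] ; [Seq [Item b] ; [Seq [Item num] ; [Seq [Item id] ; [Seq [Item id]]]]]]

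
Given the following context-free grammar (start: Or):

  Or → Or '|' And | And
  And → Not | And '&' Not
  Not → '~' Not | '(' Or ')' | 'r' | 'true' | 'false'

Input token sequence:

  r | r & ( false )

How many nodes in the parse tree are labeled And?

4

[Or [Or [And [Not r]]] | [And [And [Not r]] & [Not ( [Or [And [Not false]]] )]]]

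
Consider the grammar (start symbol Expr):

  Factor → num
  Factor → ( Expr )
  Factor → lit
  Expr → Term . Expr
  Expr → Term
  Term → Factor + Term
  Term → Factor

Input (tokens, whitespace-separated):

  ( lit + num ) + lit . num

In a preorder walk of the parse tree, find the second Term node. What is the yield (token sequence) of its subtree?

lit + num

[Expr [Term [Factor ( [Expr [Term [Factor lit] + [Term [Factor num]]]] )] + [Term [Factor lit]]] . [Expr [Term [Factor num]]]]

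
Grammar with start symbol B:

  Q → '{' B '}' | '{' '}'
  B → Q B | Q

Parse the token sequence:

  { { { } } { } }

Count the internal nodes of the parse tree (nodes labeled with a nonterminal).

8

[B [Q { [B [Q { [B [Q { }]] }] [B [Q { }]]] }]]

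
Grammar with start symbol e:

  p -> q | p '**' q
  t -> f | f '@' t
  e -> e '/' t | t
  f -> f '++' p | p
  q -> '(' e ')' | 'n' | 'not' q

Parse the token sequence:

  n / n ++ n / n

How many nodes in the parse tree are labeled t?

[e [e [e [t [f [p [q n]]]]] / [t [f [f [p [q n]]] ++ [p [q n]]]]] / [t [f [p [q n]]]]]

3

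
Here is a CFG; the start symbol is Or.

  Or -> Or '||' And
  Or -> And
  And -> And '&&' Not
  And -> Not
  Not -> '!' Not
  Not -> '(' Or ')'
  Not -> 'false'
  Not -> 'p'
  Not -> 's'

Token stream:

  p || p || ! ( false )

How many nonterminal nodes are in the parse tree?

13

[Or [Or [Or [And [Not p]]] || [And [Not p]]] || [And [Not ! [Not ( [Or [And [Not false]]] )]]]]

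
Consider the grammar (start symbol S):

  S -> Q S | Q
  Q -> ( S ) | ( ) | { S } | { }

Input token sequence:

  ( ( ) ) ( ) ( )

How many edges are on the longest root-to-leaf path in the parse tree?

[S [Q ( [S [Q ( )]] )] [S [Q ( )] [S [Q ( )]]]]

4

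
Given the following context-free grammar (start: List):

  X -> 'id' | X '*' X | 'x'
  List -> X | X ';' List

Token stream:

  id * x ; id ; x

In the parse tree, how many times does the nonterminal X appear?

[List [X [X id] * [X x]] ; [List [X id] ; [List [X x]]]]

5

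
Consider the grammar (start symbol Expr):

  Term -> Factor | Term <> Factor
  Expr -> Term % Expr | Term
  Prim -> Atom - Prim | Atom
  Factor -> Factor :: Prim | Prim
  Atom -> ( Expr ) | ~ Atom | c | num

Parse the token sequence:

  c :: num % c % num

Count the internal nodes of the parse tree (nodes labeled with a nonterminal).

18

[Expr [Term [Factor [Factor [Prim [Atom c]]] :: [Prim [Atom num]]]] % [Expr [Term [Factor [Prim [Atom c]]]] % [Expr [Term [Factor [Prim [Atom num]]]]]]]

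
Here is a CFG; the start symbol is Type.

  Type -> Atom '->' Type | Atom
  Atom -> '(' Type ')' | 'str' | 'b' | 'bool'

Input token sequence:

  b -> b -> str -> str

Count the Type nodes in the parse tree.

[Type [Atom b] -> [Type [Atom b] -> [Type [Atom str] -> [Type [Atom str]]]]]

4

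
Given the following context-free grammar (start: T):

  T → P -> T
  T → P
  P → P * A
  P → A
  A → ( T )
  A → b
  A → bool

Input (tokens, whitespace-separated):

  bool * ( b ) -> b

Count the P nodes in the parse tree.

[T [P [P [A bool]] * [A ( [T [P [A b]]] )]] -> [T [P [A b]]]]

4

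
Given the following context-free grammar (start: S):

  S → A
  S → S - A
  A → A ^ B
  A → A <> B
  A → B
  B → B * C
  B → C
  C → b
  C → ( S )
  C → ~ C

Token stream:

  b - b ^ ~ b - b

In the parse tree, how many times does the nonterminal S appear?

3

[S [S [S [A [B [C b]]]] - [A [A [B [C b]]] ^ [B [C ~ [C b]]]]] - [A [B [C b]]]]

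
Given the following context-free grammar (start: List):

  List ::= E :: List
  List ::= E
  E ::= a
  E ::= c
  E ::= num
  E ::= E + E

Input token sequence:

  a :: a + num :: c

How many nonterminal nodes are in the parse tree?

8

[List [E a] :: [List [E [E a] + [E num]] :: [List [E c]]]]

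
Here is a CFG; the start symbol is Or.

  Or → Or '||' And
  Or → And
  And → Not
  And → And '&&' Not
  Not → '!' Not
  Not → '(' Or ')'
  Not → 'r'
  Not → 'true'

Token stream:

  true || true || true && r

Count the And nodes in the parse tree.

4

[Or [Or [Or [And [Not true]]] || [And [Not true]]] || [And [And [Not true]] && [Not r]]]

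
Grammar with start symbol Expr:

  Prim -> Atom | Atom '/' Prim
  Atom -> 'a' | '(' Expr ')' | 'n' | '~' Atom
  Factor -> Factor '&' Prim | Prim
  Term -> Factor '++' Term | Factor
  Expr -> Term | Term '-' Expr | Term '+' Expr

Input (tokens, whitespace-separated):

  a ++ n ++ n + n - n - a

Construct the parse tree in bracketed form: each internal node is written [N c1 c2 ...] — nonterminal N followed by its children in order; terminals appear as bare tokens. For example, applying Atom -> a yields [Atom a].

[Expr [Term [Factor [Prim [Atom a]]] ++ [Term [Factor [Prim [Atom n]]] ++ [Term [Factor [Prim [Atom n]]]]]] + [Expr [Term [Factor [Prim [Atom n]]]] - [Expr [Term [Factor [Prim [Atom n]]]] - [Expr [Term [Factor [Prim [Atom a]]]]]]]]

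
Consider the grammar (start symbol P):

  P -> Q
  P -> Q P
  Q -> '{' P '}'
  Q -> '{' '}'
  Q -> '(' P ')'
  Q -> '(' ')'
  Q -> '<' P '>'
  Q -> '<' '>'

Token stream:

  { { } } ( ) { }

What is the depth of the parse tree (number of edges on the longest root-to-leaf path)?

4

[P [Q { [P [Q { }]] }] [P [Q ( )] [P [Q { }]]]]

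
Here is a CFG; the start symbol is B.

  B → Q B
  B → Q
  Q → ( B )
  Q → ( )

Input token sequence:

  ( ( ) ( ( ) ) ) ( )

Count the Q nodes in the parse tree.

5

[B [Q ( [B [Q ( )] [B [Q ( [B [Q ( )]] )]]] )] [B [Q ( )]]]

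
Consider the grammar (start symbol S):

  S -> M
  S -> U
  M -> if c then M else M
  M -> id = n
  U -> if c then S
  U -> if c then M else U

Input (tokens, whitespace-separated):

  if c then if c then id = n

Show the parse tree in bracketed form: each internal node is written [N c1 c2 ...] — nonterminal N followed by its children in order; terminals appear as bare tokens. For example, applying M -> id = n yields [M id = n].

S
U
if c then S
if c then U
if c then if c then S
if c then if c then M
if c then if c then id = n

[S [U if c then [S [U if c then [S [M id = n]]]]]]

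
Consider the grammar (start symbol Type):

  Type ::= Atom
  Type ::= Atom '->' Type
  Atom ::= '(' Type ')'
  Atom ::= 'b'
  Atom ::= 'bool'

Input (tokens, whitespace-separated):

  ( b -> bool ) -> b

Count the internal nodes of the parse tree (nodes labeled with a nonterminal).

8

[Type [Atom ( [Type [Atom b] -> [Type [Atom bool]]] )] -> [Type [Atom b]]]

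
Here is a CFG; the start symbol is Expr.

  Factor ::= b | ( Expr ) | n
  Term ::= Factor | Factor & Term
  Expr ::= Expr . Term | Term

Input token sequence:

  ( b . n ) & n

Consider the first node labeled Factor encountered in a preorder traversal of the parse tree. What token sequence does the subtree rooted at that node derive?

[Expr [Term [Factor ( [Expr [Expr [Term [Factor b]]] . [Term [Factor n]]] )] & [Term [Factor n]]]]

( b . n )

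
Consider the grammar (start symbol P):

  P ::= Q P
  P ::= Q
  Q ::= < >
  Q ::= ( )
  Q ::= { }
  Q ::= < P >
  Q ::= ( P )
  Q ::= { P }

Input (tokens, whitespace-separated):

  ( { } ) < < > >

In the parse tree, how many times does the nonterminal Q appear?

[P [Q ( [P [Q { }]] )] [P [Q < [P [Q < >]] >]]]

4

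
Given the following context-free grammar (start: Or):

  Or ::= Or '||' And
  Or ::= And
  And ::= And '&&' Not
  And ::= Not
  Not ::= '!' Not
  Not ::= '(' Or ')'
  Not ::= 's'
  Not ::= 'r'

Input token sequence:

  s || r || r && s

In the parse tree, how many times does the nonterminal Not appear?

[Or [Or [Or [And [Not s]]] || [And [Not r]]] || [And [And [Not r]] && [Not s]]]

4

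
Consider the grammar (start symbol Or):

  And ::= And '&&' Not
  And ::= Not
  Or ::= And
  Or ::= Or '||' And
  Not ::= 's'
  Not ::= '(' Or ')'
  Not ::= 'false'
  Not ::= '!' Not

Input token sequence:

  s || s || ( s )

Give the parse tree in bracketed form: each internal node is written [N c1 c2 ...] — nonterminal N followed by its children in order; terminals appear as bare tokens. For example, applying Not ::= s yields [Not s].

Or
Or || And
Or || And || And
And || And || And
Not || And || And
s || And || And
s || Not || And
s || s || And
s || s || Not
s || s || ( Or )
s || s || ( And )
s || s || ( Not )
s || s || ( s )

[Or [Or [Or [And [Not s]]] || [And [Not s]]] || [And [Not ( [Or [And [Not s]]] )]]]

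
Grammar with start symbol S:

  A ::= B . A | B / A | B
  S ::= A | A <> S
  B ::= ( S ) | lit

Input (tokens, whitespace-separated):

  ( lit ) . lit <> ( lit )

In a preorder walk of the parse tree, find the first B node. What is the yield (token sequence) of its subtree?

( lit )

[S [A [B ( [S [A [B lit]]] )] . [A [B lit]]] <> [S [A [B ( [S [A [B lit]]] )]]]]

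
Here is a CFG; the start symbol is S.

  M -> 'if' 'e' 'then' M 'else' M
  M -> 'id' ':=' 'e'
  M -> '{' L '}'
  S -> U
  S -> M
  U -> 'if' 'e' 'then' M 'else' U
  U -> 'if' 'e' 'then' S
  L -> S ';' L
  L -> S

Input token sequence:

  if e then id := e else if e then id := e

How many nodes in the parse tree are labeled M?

2

[S [U if e then [M id := e] else [U if e then [S [M id := e]]]]]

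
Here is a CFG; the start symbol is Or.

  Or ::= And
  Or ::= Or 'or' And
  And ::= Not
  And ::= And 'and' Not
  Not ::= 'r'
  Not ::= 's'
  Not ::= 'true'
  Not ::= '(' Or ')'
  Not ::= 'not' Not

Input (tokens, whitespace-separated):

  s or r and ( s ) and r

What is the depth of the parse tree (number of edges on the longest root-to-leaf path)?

[Or [Or [And [Not s]]] or [And [And [And [Not r]] and [Not ( [Or [And [Not s]]] )]] and [Not r]]]

7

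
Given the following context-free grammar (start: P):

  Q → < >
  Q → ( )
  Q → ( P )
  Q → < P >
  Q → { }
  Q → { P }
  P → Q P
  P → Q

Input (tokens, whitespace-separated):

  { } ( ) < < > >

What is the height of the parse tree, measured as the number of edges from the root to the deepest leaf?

[P [Q { }] [P [Q ( )] [P [Q < [P [Q < >]] >]]]]

6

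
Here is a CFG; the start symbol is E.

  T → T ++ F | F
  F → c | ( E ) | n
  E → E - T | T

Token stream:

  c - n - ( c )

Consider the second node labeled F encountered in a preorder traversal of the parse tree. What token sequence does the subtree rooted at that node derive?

n

[E [E [E [T [F c]]] - [T [F n]]] - [T [F ( [E [T [F c]]] )]]]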